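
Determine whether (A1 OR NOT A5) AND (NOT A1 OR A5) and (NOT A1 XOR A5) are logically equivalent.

Yes, they are equivalent — the two output columns agree on all 4 assignments:
A1 | A5 | Expression 1 | Expression 2
-------------------------------------
0 | 0 | 1 | 1
0 | 1 | 0 | 0
1 | 0 | 0 | 0
1 | 1 | 1 | 1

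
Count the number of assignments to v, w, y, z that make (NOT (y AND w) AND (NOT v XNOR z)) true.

Satisfying assignments: (0,0,0,1), (0,0,1,1), (0,1,0,1), (1,0,0,0), (1,0,1,0), (1,1,0,0)
Count: 6 out of 16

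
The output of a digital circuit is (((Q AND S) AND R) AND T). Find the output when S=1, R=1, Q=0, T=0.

Substituting: (((0 AND 1) AND 1) AND 0)
= 0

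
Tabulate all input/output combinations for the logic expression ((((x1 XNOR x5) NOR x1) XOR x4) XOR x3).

x5 | x4 | x1 | x3 | Output
--------------------------
0 | 0 | 0 | 0 | 0
0 | 0 | 0 | 1 | 1
0 | 0 | 1 | 0 | 0
0 | 0 | 1 | 1 | 1
0 | 1 | 0 | 0 | 1
0 | 1 | 0 | 1 | 0
0 | 1 | 1 | 0 | 1
0 | 1 | 1 | 1 | 0
1 | 0 | 0 | 0 | 1
1 | 0 | 0 | 1 | 0
1 | 0 | 1 | 0 | 0
1 | 0 | 1 | 1 | 1
1 | 1 | 0 | 0 | 0
1 | 1 | 0 | 1 | 1
1 | 1 | 1 | 0 | 1
1 | 1 | 1 | 1 | 0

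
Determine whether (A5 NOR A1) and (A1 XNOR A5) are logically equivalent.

No. Counterexample: with A1=1, A5=1, Expression 1 = 0 but Expression 2 = 1.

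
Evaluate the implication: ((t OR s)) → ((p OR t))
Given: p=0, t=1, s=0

Antecedent ((t OR s)) = 1; consequent ((p OR t)) = 1.
1 → 1 = 1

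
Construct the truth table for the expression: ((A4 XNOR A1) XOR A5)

A5 | A1 | A4 | Output
---------------------
0 | 0 | 0 | 1
0 | 0 | 1 | 0
0 | 1 | 0 | 0
0 | 1 | 1 | 1
1 | 0 | 0 | 0
1 | 0 | 1 | 1
1 | 1 | 0 | 1
1 | 1 | 1 | 0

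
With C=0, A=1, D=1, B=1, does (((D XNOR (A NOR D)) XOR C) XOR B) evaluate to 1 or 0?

Substituting: (((1 XNOR (1 NOR 1)) XOR 0) XOR 1)
= 1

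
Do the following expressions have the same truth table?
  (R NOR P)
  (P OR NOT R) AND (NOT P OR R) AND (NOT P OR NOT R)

Yes, they are equivalent — the two output columns agree on all 4 assignments:
P | R | Expression 1 | Expression 2
-----------------------------------
0 | 0 | 1 | 1
0 | 1 | 0 | 0
1 | 0 | 0 | 0
1 | 1 | 0 | 0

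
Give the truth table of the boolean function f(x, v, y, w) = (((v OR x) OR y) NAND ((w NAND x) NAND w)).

x | v | y | w | Output
----------------------
0 | 0 | 0 | 0 | 1
0 | 0 | 0 | 1 | 1
0 | 0 | 1 | 0 | 0
0 | 0 | 1 | 1 | 1
0 | 1 | 0 | 0 | 0
0 | 1 | 0 | 1 | 1
0 | 1 | 1 | 0 | 0
0 | 1 | 1 | 1 | 1
1 | 0 | 0 | 0 | 0
1 | 0 | 0 | 1 | 0
1 | 0 | 1 | 0 | 0
1 | 0 | 1 | 1 | 0
1 | 1 | 0 | 0 | 0
1 | 1 | 0 | 1 | 0
1 | 1 | 1 | 0 | 0
1 | 1 | 1 | 1 | 0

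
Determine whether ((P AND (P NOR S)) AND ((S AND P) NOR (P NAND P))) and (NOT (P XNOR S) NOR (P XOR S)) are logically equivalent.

No. Counterexample: with S=0, P=0, Expression 1 = 0 but Expression 2 = 1.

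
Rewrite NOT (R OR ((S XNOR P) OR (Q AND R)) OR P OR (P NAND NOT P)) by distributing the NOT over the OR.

NOT R AND NOT ((S XNOR P) OR (Q AND R)) AND NOT P AND NOT (P NAND NOT P)
De Morgan's: NOT(OR of terms) = AND of negations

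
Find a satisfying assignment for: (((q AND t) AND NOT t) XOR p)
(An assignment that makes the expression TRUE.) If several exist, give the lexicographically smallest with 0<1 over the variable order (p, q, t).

p=1, q=0, t=0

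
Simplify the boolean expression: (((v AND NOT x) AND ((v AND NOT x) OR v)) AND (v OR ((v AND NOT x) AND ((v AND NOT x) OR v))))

By absorption (E AND (E OR v) = E) then absorption (E AND (E OR v) = E):
= (v AND NOT x)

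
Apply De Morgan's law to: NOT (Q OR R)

NOT Q AND NOT R
De Morgan's: NOT(OR of terms) = AND of negations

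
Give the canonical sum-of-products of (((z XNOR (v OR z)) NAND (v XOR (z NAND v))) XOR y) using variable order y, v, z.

Σm(2, 4, 5, 7) = (NOT y AND v AND NOT z) OR (y AND NOT v AND NOT z) OR (y AND NOT v AND z) OR (y AND v AND z)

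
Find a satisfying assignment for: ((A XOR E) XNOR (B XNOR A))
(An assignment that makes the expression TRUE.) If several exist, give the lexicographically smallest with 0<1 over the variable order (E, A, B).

E=0, A=0, B=1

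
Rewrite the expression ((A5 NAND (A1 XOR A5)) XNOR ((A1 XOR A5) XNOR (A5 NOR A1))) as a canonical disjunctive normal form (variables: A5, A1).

(A5 AND NOT A1) OR (A5 AND A1)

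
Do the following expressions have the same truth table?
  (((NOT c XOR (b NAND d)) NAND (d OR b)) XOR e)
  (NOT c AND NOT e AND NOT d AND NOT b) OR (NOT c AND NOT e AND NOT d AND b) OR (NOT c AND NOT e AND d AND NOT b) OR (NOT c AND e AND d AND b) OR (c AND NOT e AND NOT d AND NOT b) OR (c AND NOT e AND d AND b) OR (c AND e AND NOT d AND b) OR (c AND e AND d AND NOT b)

Yes, they are equivalent — the two output columns agree on all 16 assignments:
c | e | d | b | Expression 1 | Expression 2
-------------------------------------------
0 | 0 | 0 | 0 | 1 | 1
0 | 0 | 0 | 1 | 1 | 1
0 | 0 | 1 | 0 | 1 | 1
0 | 0 | 1 | 1 | 0 | 0
0 | 1 | 0 | 0 | 0 | 0
0 | 1 | 0 | 1 | 0 | 0
0 | 1 | 1 | 0 | 0 | 0
0 | 1 | 1 | 1 | 1 | 1
1 | 0 | 0 | 0 | 1 | 1
1 | 0 | 0 | 1 | 0 | 0
1 | 0 | 1 | 0 | 0 | 0
1 | 0 | 1 | 1 | 1 | 1
1 | 1 | 0 | 0 | 0 | 0
1 | 1 | 0 | 1 | 1 | 1
1 | 1 | 1 | 0 | 1 | 1
1 | 1 | 1 | 1 | 0 | 0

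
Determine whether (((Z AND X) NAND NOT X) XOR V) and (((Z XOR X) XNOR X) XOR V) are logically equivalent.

No. Counterexample: with X=0, V=0, Z=1, Expression 1 = 1 but Expression 2 = 0.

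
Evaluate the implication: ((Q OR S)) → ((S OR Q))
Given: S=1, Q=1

Antecedent ((Q OR S)) = 1; consequent ((S OR Q)) = 1.
1 → 1 = 1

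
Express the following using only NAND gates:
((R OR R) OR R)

((((R NAND R) NAND (R NAND R)) NAND ((R NAND R) NAND (R NAND R))) NAND (R NAND R))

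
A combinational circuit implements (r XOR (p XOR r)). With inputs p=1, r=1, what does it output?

Substituting: (1 XOR (1 XOR 1))
= 1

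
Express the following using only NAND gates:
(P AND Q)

((P NAND Q) NAND (P NAND Q))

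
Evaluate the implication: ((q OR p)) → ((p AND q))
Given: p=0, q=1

Antecedent ((q OR p)) = 1; consequent ((p AND q)) = 0.
1 → 0 = 0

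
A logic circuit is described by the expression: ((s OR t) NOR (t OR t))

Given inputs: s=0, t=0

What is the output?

Substituting: ((0 OR 0) NOR (0 OR 0))
= 1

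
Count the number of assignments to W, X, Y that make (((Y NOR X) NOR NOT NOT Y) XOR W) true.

Satisfying assignments: (0,1,0), (1,0,0), (1,0,1), (1,1,1)
Count: 4 out of 8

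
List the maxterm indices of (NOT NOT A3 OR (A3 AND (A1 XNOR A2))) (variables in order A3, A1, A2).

ΠM(0, 1, 2, 3) = (A3 OR A1 OR A2) AND (A3 OR A1 OR NOT A2) AND (A3 OR NOT A1 OR A2) AND (A3 OR NOT A1 OR NOT A2)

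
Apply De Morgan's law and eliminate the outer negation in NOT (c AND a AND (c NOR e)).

NOT c OR NOT a OR NOT (c NOR e)
De Morgan's: NOT(AND of terms) = OR of negations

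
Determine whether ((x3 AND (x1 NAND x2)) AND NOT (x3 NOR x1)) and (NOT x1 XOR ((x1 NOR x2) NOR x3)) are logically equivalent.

No. Counterexample: with x2=0, x3=0, x1=0, Expression 1 = 0 but Expression 2 = 1.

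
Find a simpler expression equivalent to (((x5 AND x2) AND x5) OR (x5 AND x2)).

By absorption (E OR (E AND v) = E):
= (x5 AND x2)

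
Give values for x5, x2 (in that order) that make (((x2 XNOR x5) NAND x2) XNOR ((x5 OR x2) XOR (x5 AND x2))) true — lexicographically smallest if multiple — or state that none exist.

x5=0, x2=1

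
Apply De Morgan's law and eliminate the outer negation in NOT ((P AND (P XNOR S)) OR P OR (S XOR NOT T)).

NOT (P AND (P XNOR S)) AND NOT P AND NOT (S XOR NOT T)
De Morgan's: NOT(OR of terms) = AND of negations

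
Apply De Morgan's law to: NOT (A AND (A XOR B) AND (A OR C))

NOT A OR NOT (A XOR B) OR NOT (A OR C)
De Morgan's: NOT(AND of terms) = OR of negations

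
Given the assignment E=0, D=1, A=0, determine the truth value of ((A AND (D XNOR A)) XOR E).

Substituting: ((0 AND (1 XNOR 0)) XOR 0)
= 0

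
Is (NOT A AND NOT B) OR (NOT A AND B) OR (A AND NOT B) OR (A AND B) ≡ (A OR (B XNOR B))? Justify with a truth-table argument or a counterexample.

Yes, they are equivalent — the two output columns agree on all 4 assignments:
A | B | Expression 1 | Expression 2
-----------------------------------
0 | 0 | 1 | 1
0 | 1 | 1 | 1
1 | 0 | 1 | 1
1 | 1 | 1 | 1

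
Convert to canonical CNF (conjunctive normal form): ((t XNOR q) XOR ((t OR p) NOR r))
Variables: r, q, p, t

(r OR q OR p OR t) AND (r OR q OR p OR NOT t) AND (r OR q OR NOT p OR NOT t) AND (r OR NOT q OR NOT p OR t) AND (NOT r OR q OR p OR NOT t) AND (NOT r OR q OR NOT p OR NOT t) AND (NOT r OR NOT q OR p OR t) AND (NOT r OR NOT q OR NOT p OR t)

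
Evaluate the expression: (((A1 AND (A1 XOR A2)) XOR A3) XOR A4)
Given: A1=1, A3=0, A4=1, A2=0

Substituting: (((1 AND (1 XOR 0)) XOR 0) XOR 1)
= 0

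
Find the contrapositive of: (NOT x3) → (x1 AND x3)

Contrapositive: NOT (x1 AND x3) → x3
Note: A statement and its contrapositive are logically equivalent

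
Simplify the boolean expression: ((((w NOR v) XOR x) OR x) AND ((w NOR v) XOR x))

By absorption (E AND (E OR v) = E):
= ((w NOR v) XOR x)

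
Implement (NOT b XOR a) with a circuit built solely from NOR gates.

(((((b NOR b) NOR a) NOR ((b NOR b) NOR a)) NOR (((b NOR b) NOR a) NOR ((b NOR b) NOR a))) NOR (((((b NOR b) NOR (b NOR b)) NOR (a NOR a)) NOR (((b NOR b) NOR (b NOR b)) NOR (a NOR a))) NOR ((((b NOR b) NOR (b NOR b)) NOR (a NOR a)) NOR (((b NOR b) NOR (b NOR b)) NOR (a NOR a)))))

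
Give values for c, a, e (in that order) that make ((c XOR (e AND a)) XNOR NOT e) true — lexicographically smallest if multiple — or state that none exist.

c=0, a=0, e=1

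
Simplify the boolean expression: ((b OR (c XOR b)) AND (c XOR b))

By absorption (E AND (E OR v) = E):
= (c XOR b)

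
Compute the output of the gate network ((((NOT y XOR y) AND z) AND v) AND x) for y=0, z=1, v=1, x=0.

Substituting: ((((NOT 0 XOR 0) AND 1) AND 1) AND 0)
= 0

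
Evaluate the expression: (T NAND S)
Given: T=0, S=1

Substituting: (0 NAND 1)
= 1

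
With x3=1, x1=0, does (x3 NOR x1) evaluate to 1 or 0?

Substituting: (1 NOR 0)
= 0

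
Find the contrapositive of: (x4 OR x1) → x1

Contrapositive: NOT x1 → NOT (x4 OR x1)
Note: A statement and its contrapositive are logically equivalent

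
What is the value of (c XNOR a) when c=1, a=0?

Substituting: (1 XNOR 0)
= 0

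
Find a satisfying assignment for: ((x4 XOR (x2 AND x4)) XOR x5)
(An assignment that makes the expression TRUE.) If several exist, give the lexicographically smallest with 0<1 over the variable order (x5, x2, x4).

x5=0, x2=0, x4=1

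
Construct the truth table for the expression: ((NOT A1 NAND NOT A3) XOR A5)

A1 | A3 | A5 | Output
---------------------
0 | 0 | 0 | 0
0 | 0 | 1 | 1
0 | 1 | 0 | 1
0 | 1 | 1 | 0
1 | 0 | 0 | 1
1 | 0 | 1 | 0
1 | 1 | 0 | 1
1 | 1 | 1 | 0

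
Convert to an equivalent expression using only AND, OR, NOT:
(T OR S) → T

NOT (T OR S) OR T
(Implication elimination: A → B = NOT A OR B)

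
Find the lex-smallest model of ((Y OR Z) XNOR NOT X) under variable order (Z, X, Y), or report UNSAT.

Z=0, X=0, Y=1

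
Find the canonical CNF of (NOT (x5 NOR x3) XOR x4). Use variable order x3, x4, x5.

(x3 OR x4 OR x5) AND (x3 OR NOT x4 OR NOT x5) AND (NOT x3 OR NOT x4 OR x5) AND (NOT x3 OR NOT x4 OR NOT x5)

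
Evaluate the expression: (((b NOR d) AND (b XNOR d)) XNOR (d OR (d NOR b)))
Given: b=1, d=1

Substituting: (((1 NOR 1) AND (1 XNOR 1)) XNOR (1 OR (1 NOR 1)))
= 0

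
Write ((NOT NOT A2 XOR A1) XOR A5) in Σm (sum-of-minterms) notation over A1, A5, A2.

Σm(1, 2, 4, 7) = (NOT A1 AND NOT A5 AND A2) OR (NOT A1 AND A5 AND NOT A2) OR (A1 AND NOT A5 AND NOT A2) OR (A1 AND A5 AND A2)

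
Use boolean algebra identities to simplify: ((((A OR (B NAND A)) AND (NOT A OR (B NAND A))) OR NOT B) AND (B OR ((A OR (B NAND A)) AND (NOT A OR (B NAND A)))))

By distribution ((E OR v) AND (E OR NOT v) = E) then distribution ((E OR v) AND (E OR NOT v) = E):
= (B NAND A)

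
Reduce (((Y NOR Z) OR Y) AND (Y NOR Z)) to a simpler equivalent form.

By absorption (E AND (E OR v) = E):
= (Y NOR Z)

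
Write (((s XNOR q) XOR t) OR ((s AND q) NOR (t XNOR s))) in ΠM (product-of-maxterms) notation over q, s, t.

ΠM(4, 7) = (NOT q OR s OR t) AND (NOT q OR NOT s OR NOT t)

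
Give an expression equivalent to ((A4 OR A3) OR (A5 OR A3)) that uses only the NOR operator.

((((A4 NOR A3) NOR (A4 NOR A3)) NOR ((A5 NOR A3) NOR (A5 NOR A3))) NOR (((A4 NOR A3) NOR (A4 NOR A3)) NOR ((A5 NOR A3) NOR (A5 NOR A3))))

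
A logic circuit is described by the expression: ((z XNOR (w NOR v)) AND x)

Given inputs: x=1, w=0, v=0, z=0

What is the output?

Substituting: ((0 XNOR (0 NOR 0)) AND 1)
= 0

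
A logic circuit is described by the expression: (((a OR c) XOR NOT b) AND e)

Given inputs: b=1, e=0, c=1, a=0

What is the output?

Substituting: (((0 OR 1) XOR NOT 1) AND 0)
= 0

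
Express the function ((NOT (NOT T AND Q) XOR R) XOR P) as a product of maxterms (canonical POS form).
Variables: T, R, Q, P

ΠM(1, 2, 4, 7, 9, 11, 12, 14) = (T OR R OR Q OR NOT P) AND (T OR R OR NOT Q OR P) AND (T OR NOT R OR Q OR P) AND (T OR NOT R OR NOT Q OR NOT P) AND (NOT T OR R OR Q OR NOT P) AND (NOT T OR R OR NOT Q OR NOT P) AND (NOT T OR NOT R OR Q OR P) AND (NOT T OR NOT R OR NOT Q OR P)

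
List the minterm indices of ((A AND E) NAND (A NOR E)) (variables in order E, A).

Σm(0, 1, 2, 3) = (NOT E AND NOT A) OR (NOT E AND A) OR (E AND NOT A) OR (E AND A)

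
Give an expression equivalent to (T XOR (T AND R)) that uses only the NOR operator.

((((T NOR ((T NOR T) NOR (R NOR R))) NOR (T NOR ((T NOR T) NOR (R NOR R)))) NOR ((T NOR ((T NOR T) NOR (R NOR R))) NOR (T NOR ((T NOR T) NOR (R NOR R))))) NOR ((((T NOR T) NOR (((T NOR T) NOR (R NOR R)) NOR ((T NOR T) NOR (R NOR R)))) NOR ((T NOR T) NOR (((T NOR T) NOR (R NOR R)) NOR ((T NOR T) NOR (R NOR R))))) NOR (((T NOR T) NOR (((T NOR T) NOR (R NOR R)) NOR ((T NOR T) NOR (R NOR R)))) NOR ((T NOR T) NOR (((T NOR T) NOR (R NOR R)) NOR ((T NOR T) NOR (R NOR R)))))))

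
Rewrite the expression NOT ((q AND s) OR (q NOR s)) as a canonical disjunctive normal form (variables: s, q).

(NOT s AND q) OR (s AND NOT q)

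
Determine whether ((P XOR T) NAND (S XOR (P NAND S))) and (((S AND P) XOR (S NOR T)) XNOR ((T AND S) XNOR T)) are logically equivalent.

No. Counterexample: with T=0, P=0, S=1, Expression 1 = 1 but Expression 2 = 0.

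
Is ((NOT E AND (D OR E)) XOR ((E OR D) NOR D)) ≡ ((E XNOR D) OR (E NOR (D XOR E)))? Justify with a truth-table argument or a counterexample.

No. Counterexample: with E=0, D=1, Expression 1 = 1 but Expression 2 = 0.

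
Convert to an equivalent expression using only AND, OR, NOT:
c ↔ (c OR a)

(c AND (c OR a)) OR (NOT c AND NOT (c OR a))
(Biconditional = both true or both false)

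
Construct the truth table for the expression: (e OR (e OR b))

b | e | Output
--------------
0 | 0 | 0
0 | 1 | 1
1 | 0 | 1
1 | 1 | 1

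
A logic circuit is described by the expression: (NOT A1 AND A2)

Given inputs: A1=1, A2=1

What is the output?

Substituting: (NOT 1 AND 1)
= 0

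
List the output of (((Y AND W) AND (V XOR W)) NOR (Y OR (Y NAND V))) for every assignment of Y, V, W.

Y | V | W | Output
------------------
0 | 0 | 0 | 0
0 | 0 | 1 | 0
0 | 1 | 0 | 0
0 | 1 | 1 | 0
1 | 0 | 0 | 0
1 | 0 | 1 | 0
1 | 1 | 0 | 0
1 | 1 | 1 | 0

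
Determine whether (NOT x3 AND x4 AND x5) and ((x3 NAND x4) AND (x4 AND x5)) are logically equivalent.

Yes, they are equivalent — the two output columns agree on all 8 assignments:
x3 | x4 | x5 | Expression 1 | Expression 2
------------------------------------------
0 | 0 | 0 | 0 | 0
0 | 0 | 1 | 0 | 0
0 | 1 | 0 | 0 | 0
0 | 1 | 1 | 1 | 1
1 | 0 | 0 | 0 | 0
1 | 0 | 1 | 0 | 0
1 | 1 | 0 | 0 | 0
1 | 1 | 1 | 0 | 0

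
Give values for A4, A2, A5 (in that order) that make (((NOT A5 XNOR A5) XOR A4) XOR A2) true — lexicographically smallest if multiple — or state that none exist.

A4=0, A2=1, A5=0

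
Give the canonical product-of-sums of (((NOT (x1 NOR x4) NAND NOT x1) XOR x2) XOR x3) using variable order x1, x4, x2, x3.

ΠM(1, 2, 4, 7, 9, 10, 13, 14) = (x1 OR x4 OR x2 OR NOT x3) AND (x1 OR x4 OR NOT x2 OR x3) AND (x1 OR NOT x4 OR x2 OR x3) AND (x1 OR NOT x4 OR NOT x2 OR NOT x3) AND (NOT x1 OR x4 OR x2 OR NOT x3) AND (NOT x1 OR x4 OR NOT x2 OR x3) AND (NOT x1 OR NOT x4 OR x2 OR NOT x3) AND (NOT x1 OR NOT x4 OR NOT x2 OR x3)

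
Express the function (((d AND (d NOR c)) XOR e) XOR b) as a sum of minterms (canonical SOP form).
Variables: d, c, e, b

Σm(1, 2, 5, 6, 9, 10, 13, 14) = (NOT d AND NOT c AND NOT e AND b) OR (NOT d AND NOT c AND e AND NOT b) OR (NOT d AND c AND NOT e AND b) OR (NOT d AND c AND e AND NOT b) OR (d AND NOT c AND NOT e AND b) OR (d AND NOT c AND e AND NOT b) OR (d AND c AND NOT e AND b) OR (d AND c AND e AND NOT b)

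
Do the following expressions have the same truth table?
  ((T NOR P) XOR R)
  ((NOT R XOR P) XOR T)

No. Counterexample: with P=1, T=1, R=0, Expression 1 = 0 but Expression 2 = 1.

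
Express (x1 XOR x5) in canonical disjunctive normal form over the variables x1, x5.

(NOT x1 AND x5) OR (x1 AND NOT x5)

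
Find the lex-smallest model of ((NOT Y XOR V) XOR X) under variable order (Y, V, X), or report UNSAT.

Y=0, V=0, X=0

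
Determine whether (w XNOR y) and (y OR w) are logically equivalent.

No. Counterexample: with y=0, w=0, Expression 1 = 1 but Expression 2 = 0.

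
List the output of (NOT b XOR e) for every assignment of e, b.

e | b | Output
--------------
0 | 0 | 1
0 | 1 | 0
1 | 0 | 0
1 | 1 | 1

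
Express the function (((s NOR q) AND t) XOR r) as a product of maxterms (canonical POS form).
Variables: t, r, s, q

ΠM(0, 1, 2, 3, 9, 10, 11, 12) = (t OR r OR s OR q) AND (t OR r OR s OR NOT q) AND (t OR r OR NOT s OR q) AND (t OR r OR NOT s OR NOT q) AND (NOT t OR r OR s OR NOT q) AND (NOT t OR r OR NOT s OR q) AND (NOT t OR r OR NOT s OR NOT q) AND (NOT t OR NOT r OR s OR q)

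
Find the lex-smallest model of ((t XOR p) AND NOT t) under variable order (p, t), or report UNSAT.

p=1, t=0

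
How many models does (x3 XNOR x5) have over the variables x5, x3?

Satisfying assignments: (0,0), (1,1)
Count: 2 out of 4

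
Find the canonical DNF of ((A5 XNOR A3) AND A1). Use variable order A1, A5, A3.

(A1 AND NOT A5 AND NOT A3) OR (A1 AND A5 AND A3)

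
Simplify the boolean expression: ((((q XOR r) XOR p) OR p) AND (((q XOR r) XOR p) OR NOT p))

By distribution ((E OR v) AND (E OR NOT v) = E):
= ((q XOR r) XOR p)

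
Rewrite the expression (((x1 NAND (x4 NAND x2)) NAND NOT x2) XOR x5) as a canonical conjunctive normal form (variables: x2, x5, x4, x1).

(x2 OR x5 OR x4 OR x1) AND (x2 OR x5 OR NOT x4 OR x1) AND (x2 OR NOT x5 OR x4 OR NOT x1) AND (x2 OR NOT x5 OR NOT x4 OR NOT x1) AND (NOT x2 OR NOT x5 OR x4 OR x1) AND (NOT x2 OR NOT x5 OR x4 OR NOT x1) AND (NOT x2 OR NOT x5 OR NOT x4 OR x1) AND (NOT x2 OR NOT x5 OR NOT x4 OR NOT x1)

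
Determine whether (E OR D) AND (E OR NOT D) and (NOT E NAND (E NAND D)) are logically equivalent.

Yes, they are equivalent — the two output columns agree on all 4 assignments:
E | D | Expression 1 | Expression 2
-----------------------------------
0 | 0 | 0 | 0
0 | 1 | 0 | 0
1 | 0 | 1 | 1
1 | 1 | 1 | 1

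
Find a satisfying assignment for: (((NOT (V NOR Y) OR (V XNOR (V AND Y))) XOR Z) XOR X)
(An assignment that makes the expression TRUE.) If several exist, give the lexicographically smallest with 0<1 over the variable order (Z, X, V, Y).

Z=0, X=0, V=0, Y=0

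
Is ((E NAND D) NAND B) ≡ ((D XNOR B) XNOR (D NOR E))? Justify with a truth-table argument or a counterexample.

No. Counterexample: with D=0, E=1, B=0, Expression 1 = 1 but Expression 2 = 0.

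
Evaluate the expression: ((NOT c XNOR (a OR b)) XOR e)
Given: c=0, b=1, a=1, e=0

Substituting: ((NOT 0 XNOR (1 OR 1)) XOR 0)
= 1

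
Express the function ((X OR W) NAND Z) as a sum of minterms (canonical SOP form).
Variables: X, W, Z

Σm(0, 1, 2, 4, 6) = (NOT X AND NOT W AND NOT Z) OR (NOT X AND NOT W AND Z) OR (NOT X AND W AND NOT Z) OR (X AND NOT W AND NOT Z) OR (X AND W AND NOT Z)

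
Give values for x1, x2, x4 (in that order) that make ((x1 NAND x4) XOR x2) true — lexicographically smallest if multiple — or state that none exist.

x1=0, x2=0, x4=0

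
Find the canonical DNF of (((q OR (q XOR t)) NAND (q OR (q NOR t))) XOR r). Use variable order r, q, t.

(NOT r AND NOT q AND NOT t) OR (NOT r AND NOT q AND t) OR (r AND q AND NOT t) OR (r AND q AND t)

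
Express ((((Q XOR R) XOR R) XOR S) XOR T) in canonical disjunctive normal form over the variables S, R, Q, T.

(NOT S AND NOT R AND NOT Q AND T) OR (NOT S AND NOT R AND Q AND NOT T) OR (NOT S AND R AND NOT Q AND T) OR (NOT S AND R AND Q AND NOT T) OR (S AND NOT R AND NOT Q AND NOT T) OR (S AND NOT R AND Q AND T) OR (S AND R AND NOT Q AND NOT T) OR (S AND R AND Q AND T)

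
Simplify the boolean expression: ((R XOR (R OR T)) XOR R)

By XOR self-cancellation ((E XOR v) XOR v = E):
= (R OR T)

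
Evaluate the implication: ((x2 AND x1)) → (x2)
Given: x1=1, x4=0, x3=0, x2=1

Antecedent ((x2 AND x1)) = 1; consequent (x2) = 1.
1 → 1 = 1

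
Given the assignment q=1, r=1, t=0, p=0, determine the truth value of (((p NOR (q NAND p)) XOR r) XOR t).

Substituting: (((0 NOR (1 NAND 0)) XOR 1) XOR 0)
= 1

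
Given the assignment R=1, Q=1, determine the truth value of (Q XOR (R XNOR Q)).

Substituting: (1 XOR (1 XNOR 1))
= 0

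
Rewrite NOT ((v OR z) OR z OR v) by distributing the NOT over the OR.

NOT (v OR z) AND NOT z AND NOT v
De Morgan's: NOT(OR of terms) = AND of negations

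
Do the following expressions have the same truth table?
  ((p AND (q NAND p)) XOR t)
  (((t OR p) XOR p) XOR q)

No. Counterexample: with p=0, q=1, t=0, Expression 1 = 0 but Expression 2 = 1.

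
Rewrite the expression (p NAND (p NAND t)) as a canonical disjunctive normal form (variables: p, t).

(NOT p AND NOT t) OR (NOT p AND t) OR (p AND t)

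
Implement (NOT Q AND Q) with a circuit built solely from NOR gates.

(((Q NOR Q) NOR (Q NOR Q)) NOR (Q NOR Q))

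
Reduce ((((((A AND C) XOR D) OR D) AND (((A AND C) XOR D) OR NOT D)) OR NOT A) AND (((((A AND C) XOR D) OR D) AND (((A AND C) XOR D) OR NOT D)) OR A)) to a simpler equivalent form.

By distribution ((E OR v) AND (E OR NOT v) = E) then distribution ((E OR v) AND (E OR NOT v) = E):
= ((A AND C) XOR D)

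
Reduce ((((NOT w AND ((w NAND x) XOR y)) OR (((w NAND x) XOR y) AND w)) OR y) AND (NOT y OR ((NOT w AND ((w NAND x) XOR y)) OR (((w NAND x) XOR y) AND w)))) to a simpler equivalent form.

By distribution ((E OR v) AND (E OR NOT v) = E) then distribution ((E AND v) OR (E AND NOT v) = E):
= ((w NAND x) XOR y)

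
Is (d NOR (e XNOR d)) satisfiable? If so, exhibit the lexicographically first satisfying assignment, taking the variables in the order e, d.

e=1, d=0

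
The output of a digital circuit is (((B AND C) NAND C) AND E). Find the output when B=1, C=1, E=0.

Substituting: (((1 AND 1) NAND 1) AND 0)
= 0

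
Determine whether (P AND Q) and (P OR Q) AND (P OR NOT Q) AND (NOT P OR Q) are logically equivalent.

Yes, they are equivalent — the two output columns agree on all 4 assignments:
P | Q | Expression 1 | Expression 2
-----------------------------------
0 | 0 | 0 | 0
0 | 1 | 0 | 0
1 | 0 | 0 | 0
1 | 1 | 1 | 1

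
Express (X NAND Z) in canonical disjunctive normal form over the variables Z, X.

(NOT Z AND NOT X) OR (NOT Z AND X) OR (Z AND NOT X)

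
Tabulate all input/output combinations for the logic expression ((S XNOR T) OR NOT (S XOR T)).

S | T | Output
--------------
0 | 0 | 1
0 | 1 | 0
1 | 0 | 0
1 | 1 | 1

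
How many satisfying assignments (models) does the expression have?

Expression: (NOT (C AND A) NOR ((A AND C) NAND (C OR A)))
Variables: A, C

Satisfying assignments: (1,1)
Count: 1 out of 4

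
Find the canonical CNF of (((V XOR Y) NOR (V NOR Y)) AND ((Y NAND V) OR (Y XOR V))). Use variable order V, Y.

(V OR Y) AND (V OR NOT Y) AND (NOT V OR Y) AND (NOT V OR NOT Y)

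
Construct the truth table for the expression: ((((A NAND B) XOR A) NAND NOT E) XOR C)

B | A | E | C | Output
----------------------
0 | 0 | 0 | 0 | 0
0 | 0 | 0 | 1 | 1
0 | 0 | 1 | 0 | 1
0 | 0 | 1 | 1 | 0
0 | 1 | 0 | 0 | 1
0 | 1 | 0 | 1 | 0
0 | 1 | 1 | 0 | 1
0 | 1 | 1 | 1 | 0
1 | 0 | 0 | 0 | 0
1 | 0 | 0 | 1 | 1
1 | 0 | 1 | 0 | 1
1 | 0 | 1 | 1 | 0
1 | 1 | 0 | 0 | 0
1 | 1 | 0 | 1 | 1
1 | 1 | 1 | 0 | 1
1 | 1 | 1 | 1 | 0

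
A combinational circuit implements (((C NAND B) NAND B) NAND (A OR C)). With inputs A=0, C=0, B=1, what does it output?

Substituting: (((0 NAND 1) NAND 1) NAND (0 OR 0))
= 1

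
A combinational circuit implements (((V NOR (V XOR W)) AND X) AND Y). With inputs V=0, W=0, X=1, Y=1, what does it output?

Substituting: (((0 NOR (0 XOR 0)) AND 1) AND 1)
= 1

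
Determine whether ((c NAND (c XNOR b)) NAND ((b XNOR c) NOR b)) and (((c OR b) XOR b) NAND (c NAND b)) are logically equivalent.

Yes, they are equivalent — the two output columns agree on all 4 assignments:
b | c | Expression 1 | Expression 2
-----------------------------------
0 | 0 | 1 | 1
0 | 1 | 0 | 0
1 | 0 | 1 | 1
1 | 1 | 1 | 1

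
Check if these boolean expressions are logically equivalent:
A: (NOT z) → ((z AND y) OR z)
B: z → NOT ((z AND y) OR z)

No, Inverse is not equivalent to original (counterexample: y=0, z=0)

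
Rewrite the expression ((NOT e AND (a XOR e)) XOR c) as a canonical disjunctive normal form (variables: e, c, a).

(NOT e AND NOT c AND a) OR (NOT e AND c AND NOT a) OR (e AND c AND NOT a) OR (e AND c AND a)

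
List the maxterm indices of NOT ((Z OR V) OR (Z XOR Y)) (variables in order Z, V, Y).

ΠM(1, 2, 3, 4, 5, 6, 7) = (Z OR V OR NOT Y) AND (Z OR NOT V OR Y) AND (Z OR NOT V OR NOT Y) AND (NOT Z OR V OR Y) AND (NOT Z OR V OR NOT Y) AND (NOT Z OR NOT V OR Y) AND (NOT Z OR NOT V OR NOT Y)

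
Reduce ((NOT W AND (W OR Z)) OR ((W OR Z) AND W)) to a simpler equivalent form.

By distribution ((E AND v) OR (E AND NOT v) = E):
= (W OR Z)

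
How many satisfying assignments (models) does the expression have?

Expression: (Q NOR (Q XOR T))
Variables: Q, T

Satisfying assignments: (0,0)
Count: 1 out of 4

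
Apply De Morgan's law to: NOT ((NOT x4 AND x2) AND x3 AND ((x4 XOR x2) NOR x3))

NOT (NOT x4 AND x2) OR NOT x3 OR NOT ((x4 XOR x2) NOR x3)
De Morgan's: NOT(AND of terms) = OR of negations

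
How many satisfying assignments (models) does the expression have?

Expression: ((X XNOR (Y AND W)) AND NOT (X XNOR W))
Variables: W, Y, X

Satisfying assignments: (1,0,0)
Count: 1 out of 8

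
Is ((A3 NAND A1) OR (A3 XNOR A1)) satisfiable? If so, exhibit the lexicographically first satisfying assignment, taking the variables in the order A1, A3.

A1=0, A3=0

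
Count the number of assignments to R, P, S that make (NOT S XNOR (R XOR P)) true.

Satisfying assignments: (0,0,1), (0,1,0), (1,0,0), (1,1,1)
Count: 4 out of 8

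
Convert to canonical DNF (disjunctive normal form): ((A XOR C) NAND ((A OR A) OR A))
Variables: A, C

(NOT A AND NOT C) OR (NOT A AND C) OR (A AND C)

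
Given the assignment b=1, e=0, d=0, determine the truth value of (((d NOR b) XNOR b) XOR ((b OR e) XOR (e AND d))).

Substituting: (((0 NOR 1) XNOR 1) XOR ((1 OR 0) XOR (0 AND 0)))
= 1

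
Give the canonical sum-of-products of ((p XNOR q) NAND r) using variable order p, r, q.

Σm(0, 1, 3, 4, 5, 6) = (NOT p AND NOT r AND NOT q) OR (NOT p AND NOT r AND q) OR (NOT p AND r AND q) OR (p AND NOT r AND NOT q) OR (p AND NOT r AND q) OR (p AND r AND NOT q)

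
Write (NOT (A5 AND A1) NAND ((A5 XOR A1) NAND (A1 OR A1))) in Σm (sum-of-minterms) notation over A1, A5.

Σm(2, 3) = (A1 AND NOT A5) OR (A1 AND A5)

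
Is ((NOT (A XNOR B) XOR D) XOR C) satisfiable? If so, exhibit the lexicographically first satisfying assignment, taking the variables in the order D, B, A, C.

D=0, B=0, A=0, C=1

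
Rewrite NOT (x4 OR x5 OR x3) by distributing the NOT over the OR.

NOT x4 AND NOT x5 AND NOT x3
De Morgan's: NOT(OR of terms) = AND of negations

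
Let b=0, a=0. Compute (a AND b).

Substituting: (0 AND 0)
= 0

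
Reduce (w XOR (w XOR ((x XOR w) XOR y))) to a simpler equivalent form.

By XOR self-cancellation ((E XOR v) XOR v = E):
= ((x XOR w) XOR y)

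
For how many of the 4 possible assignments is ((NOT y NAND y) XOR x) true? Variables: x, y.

Satisfying assignments: (0,0), (0,1)
Count: 2 out of 4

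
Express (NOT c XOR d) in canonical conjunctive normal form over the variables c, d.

(c OR NOT d) AND (NOT c OR d)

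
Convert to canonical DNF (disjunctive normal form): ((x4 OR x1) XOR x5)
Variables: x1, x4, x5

(NOT x1 AND NOT x4 AND x5) OR (NOT x1 AND x4 AND NOT x5) OR (x1 AND NOT x4 AND NOT x5) OR (x1 AND x4 AND NOT x5)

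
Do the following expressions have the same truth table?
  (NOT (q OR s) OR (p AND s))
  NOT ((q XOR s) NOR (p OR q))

No. Counterexample: with q=0, s=0, p=0, Expression 1 = 1 but Expression 2 = 0.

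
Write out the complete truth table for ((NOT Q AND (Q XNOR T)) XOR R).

T | Q | R | Output
------------------
0 | 0 | 0 | 1
0 | 0 | 1 | 0
0 | 1 | 0 | 0
0 | 1 | 1 | 1
1 | 0 | 0 | 0
1 | 0 | 1 | 1
1 | 1 | 0 | 0
1 | 1 | 1 | 1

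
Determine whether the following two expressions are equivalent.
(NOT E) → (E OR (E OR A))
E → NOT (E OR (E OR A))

No, Inverse is not equivalent to original (counterexample: C=0, A=0, E=0)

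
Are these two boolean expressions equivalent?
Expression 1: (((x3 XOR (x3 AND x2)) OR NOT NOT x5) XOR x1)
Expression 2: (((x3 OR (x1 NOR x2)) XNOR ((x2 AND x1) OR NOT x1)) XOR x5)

No. Counterexample: with x5=0, x2=0, x1=0, x3=0, Expression 1 = 0 but Expression 2 = 1.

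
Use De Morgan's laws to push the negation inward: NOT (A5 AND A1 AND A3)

NOT A5 OR NOT A1 OR NOT A3
De Morgan's: NOT(AND of terms) = OR of negations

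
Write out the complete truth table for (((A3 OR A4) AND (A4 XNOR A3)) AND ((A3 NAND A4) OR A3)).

A3 | A4 | Output
----------------
0 | 0 | 0
0 | 1 | 0
1 | 0 | 0
1 | 1 | 1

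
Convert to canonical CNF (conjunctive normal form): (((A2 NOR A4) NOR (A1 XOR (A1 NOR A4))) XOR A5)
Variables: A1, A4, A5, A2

(A1 OR A4 OR A5 OR A2) AND (A1 OR A4 OR A5 OR NOT A2) AND (A1 OR NOT A4 OR NOT A5 OR A2) AND (A1 OR NOT A4 OR NOT A5 OR NOT A2) AND (NOT A1 OR A4 OR A5 OR A2) AND (NOT A1 OR A4 OR A5 OR NOT A2) AND (NOT A1 OR NOT A4 OR A5 OR A2) AND (NOT A1 OR NOT A4 OR A5 OR NOT A2)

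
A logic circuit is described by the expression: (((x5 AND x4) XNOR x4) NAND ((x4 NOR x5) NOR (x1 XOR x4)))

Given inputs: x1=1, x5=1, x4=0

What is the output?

Substituting: (((1 AND 0) XNOR 0) NAND ((0 NOR 1) NOR (1 XOR 0)))
= 1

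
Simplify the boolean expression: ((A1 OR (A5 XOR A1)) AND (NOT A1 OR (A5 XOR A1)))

By distribution ((E OR v) AND (E OR NOT v) = E):
= (A5 XOR A1)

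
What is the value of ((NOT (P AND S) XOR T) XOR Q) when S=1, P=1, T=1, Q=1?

Substituting: ((NOT (1 AND 1) XOR 1) XOR 1)
= 0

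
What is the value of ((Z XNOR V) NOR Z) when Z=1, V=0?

Substituting: ((1 XNOR 0) NOR 1)
= 0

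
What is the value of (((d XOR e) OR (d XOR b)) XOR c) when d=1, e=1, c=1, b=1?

Substituting: (((1 XOR 1) OR (1 XOR 1)) XOR 1)
= 1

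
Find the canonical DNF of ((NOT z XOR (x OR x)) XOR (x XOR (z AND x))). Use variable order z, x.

(NOT z AND NOT x) OR (NOT z AND x) OR (z AND x)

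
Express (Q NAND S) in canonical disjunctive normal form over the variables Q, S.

(NOT Q AND NOT S) OR (NOT Q AND S) OR (Q AND NOT S)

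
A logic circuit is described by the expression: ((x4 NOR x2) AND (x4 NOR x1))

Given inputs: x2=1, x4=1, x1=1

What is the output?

Substituting: ((1 NOR 1) AND (1 NOR 1))
= 0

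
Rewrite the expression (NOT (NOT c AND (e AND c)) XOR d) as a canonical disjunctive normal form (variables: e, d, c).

(NOT e AND NOT d AND NOT c) OR (NOT e AND NOT d AND c) OR (e AND NOT d AND NOT c) OR (e AND NOT d AND c)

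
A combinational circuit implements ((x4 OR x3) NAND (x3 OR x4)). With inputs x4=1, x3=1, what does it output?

Substituting: ((1 OR 1) NAND (1 OR 1))
= 0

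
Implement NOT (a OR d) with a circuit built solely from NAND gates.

(((a NAND a) NAND (d NAND d)) NAND ((a NAND a) NAND (d NAND d)))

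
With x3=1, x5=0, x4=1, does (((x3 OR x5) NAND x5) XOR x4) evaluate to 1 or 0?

Substituting: (((1 OR 0) NAND 0) XOR 1)
= 0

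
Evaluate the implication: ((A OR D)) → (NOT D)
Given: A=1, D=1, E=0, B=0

Antecedent ((A OR D)) = 1; consequent (NOT D) = 0.
1 → 0 = 0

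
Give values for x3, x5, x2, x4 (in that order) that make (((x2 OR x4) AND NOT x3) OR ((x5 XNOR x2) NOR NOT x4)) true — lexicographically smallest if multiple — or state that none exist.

x3=0, x5=0, x2=0, x4=1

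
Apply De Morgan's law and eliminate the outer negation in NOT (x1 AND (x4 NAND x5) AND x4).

NOT x1 OR NOT (x4 NAND x5) OR NOT x4
De Morgan's: NOT(AND of terms) = OR of negations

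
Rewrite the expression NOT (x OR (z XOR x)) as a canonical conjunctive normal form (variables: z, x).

(z OR NOT x) AND (NOT z OR x) AND (NOT z OR NOT x)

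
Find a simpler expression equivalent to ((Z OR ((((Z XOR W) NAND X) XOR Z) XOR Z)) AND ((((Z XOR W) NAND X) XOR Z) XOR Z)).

By absorption (E AND (E OR v) = E) then XOR self-cancellation ((E XOR v) XOR v = E):
= ((Z XOR W) NAND X)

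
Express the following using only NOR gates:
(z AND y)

((z NOR z) NOR (y NOR y))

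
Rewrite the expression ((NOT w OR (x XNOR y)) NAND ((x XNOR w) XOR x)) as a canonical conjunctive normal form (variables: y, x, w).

(y OR x OR w) AND (y OR NOT x OR w) AND (NOT y OR x OR w) AND (NOT y OR NOT x OR w)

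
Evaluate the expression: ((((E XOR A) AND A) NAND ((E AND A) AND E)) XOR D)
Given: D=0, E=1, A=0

Substituting: ((((1 XOR 0) AND 0) NAND ((1 AND 0) AND 1)) XOR 0)
= 1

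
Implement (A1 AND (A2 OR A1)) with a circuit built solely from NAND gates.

((A1 NAND ((A2 NAND A2) NAND (A1 NAND A1))) NAND (A1 NAND ((A2 NAND A2) NAND (A1 NAND A1))))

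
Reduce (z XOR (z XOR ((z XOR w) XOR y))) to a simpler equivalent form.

By XOR self-cancellation ((E XOR v) XOR v = E):
= ((z XOR w) XOR y)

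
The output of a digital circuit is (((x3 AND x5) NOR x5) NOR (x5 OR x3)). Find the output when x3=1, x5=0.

Substituting: (((1 AND 0) NOR 0) NOR (0 OR 1))
= 0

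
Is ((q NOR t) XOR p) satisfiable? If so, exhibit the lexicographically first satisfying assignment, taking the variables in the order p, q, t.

p=0, q=0, t=0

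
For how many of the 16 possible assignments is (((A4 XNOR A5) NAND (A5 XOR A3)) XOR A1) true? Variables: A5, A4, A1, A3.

Satisfying assignments: (0,0,0,0), (0,0,1,1), (0,1,0,0), (0,1,0,1), (1,0,0,0), (1,0,0,1), (1,1,0,1), (1,1,1,0)
Count: 8 out of 16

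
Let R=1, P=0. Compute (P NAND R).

Substituting: (0 NAND 1)
= 1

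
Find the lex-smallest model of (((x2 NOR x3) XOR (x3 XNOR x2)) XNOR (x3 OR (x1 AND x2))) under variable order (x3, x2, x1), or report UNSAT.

x3=0, x2=0, x1=0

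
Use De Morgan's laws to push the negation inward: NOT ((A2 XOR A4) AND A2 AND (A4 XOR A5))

NOT (A2 XOR A4) OR NOT A2 OR NOT (A4 XOR A5)
De Morgan's: NOT(AND of terms) = OR of negations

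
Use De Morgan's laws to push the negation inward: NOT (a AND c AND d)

NOT a OR NOT c OR NOT d
De Morgan's: NOT(AND of terms) = OR of negations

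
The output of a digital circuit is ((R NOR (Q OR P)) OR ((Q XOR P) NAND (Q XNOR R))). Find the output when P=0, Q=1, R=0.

Substituting: ((0 NOR (1 OR 0)) OR ((1 XOR 0) NAND (1 XNOR 0)))
= 1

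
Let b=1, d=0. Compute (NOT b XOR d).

Substituting: (NOT 1 XOR 0)
= 0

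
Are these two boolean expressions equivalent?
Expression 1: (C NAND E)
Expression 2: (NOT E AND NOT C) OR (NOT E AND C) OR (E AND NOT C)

Yes, they are equivalent — the two output columns agree on all 4 assignments:
E | C | Expression 1 | Expression 2
-----------------------------------
0 | 0 | 1 | 1
0 | 1 | 1 | 1
1 | 0 | 1 | 1
1 | 1 | 0 | 0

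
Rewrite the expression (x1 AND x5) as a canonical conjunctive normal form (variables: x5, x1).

(x5 OR x1) AND (x5 OR NOT x1) AND (NOT x5 OR x1)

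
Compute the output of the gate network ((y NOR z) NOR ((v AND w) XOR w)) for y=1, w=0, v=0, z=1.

Substituting: ((1 NOR 1) NOR ((0 AND 0) XOR 0))
= 1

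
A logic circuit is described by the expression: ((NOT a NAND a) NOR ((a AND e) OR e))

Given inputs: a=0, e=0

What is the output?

Substituting: ((NOT 0 NAND 0) NOR ((0 AND 0) OR 0))
= 0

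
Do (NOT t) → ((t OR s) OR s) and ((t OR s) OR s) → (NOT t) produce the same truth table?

No, Converse is not equivalent to original (counterexample: t=0, s=0)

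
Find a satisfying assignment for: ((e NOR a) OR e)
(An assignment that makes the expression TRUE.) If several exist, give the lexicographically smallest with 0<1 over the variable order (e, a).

e=0, a=0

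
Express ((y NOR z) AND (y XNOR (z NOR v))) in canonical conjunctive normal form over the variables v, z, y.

(v OR z OR y) AND (v OR z OR NOT y) AND (v OR NOT z OR y) AND (v OR NOT z OR NOT y) AND (NOT v OR z OR NOT y) AND (NOT v OR NOT z OR y) AND (NOT v OR NOT z OR NOT y)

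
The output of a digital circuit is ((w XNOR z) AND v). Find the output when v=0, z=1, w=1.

Substituting: ((1 XNOR 1) AND 0)
= 0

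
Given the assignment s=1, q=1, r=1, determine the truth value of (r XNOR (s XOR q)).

Substituting: (1 XNOR (1 XOR 1))
= 0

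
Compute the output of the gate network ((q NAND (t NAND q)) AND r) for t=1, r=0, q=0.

Substituting: ((0 NAND (1 NAND 0)) AND 0)
= 0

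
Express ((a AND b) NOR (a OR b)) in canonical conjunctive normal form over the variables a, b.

(a OR NOT b) AND (NOT a OR b) AND (NOT a OR NOT b)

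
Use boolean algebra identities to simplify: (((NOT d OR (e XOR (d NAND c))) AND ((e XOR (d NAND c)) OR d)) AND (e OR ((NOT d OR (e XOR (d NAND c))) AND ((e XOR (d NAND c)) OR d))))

By absorption (E AND (E OR v) = E) then distribution ((E OR v) AND (E OR NOT v) = E):
= (e XOR (d NAND c))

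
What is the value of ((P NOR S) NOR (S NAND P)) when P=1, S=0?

Substituting: ((1 NOR 0) NOR (0 NAND 1))
= 0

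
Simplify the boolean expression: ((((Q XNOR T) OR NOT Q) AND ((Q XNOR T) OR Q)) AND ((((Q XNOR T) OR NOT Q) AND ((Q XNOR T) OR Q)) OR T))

By absorption (E AND (E OR v) = E) then distribution ((E OR v) AND (E OR NOT v) = E):
= (Q XNOR T)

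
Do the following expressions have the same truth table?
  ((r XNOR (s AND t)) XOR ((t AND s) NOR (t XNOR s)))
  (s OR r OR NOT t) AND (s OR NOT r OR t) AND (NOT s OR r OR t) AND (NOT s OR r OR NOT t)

Yes, they are equivalent — the two output columns agree on all 8 assignments:
s | r | t | Expression 1 | Expression 2
---------------------------------------
0 | 0 | 0 | 1 | 1
0 | 0 | 1 | 0 | 0
0 | 1 | 0 | 0 | 0
0 | 1 | 1 | 1 | 1
1 | 0 | 0 | 0 | 0
1 | 0 | 1 | 0 | 0
1 | 1 | 0 | 1 | 1
1 | 1 | 1 | 1 | 1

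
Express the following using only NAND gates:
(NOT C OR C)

(((C NAND C) NAND (C NAND C)) NAND (C NAND C))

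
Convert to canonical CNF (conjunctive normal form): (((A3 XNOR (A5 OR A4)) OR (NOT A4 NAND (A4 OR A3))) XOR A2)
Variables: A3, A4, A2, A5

(A3 OR A4 OR NOT A2 OR A5) AND (A3 OR A4 OR NOT A2 OR NOT A5) AND (A3 OR NOT A4 OR NOT A2 OR A5) AND (A3 OR NOT A4 OR NOT A2 OR NOT A5) AND (NOT A3 OR A4 OR A2 OR A5) AND (NOT A3 OR A4 OR NOT A2 OR NOT A5) AND (NOT A3 OR NOT A4 OR NOT A2 OR A5) AND (NOT A3 OR NOT A4 OR NOT A2 OR NOT A5)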